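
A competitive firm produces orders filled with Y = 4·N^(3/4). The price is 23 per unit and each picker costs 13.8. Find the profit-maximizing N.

MP_N = (3/4)·4·N^(-1/4) = 3·N^(-1/4).
Profit maximization for a price taker requires P·MP_N = w: 23·3·N^(-1/4) = 13.8.
So N^(-1/4) = 0.2, which gives N = 625.

N* = 625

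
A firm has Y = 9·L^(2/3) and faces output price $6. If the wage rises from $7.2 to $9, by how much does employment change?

ΔL = -61

From P·MP_L = w with MP_L = 6·L^(-1/3), the labor demand is L(w) = (36/w)^(3).
At w = 7.2: L = 125. At w = 9: L = 64.
ΔL = 64 − 125 = -61.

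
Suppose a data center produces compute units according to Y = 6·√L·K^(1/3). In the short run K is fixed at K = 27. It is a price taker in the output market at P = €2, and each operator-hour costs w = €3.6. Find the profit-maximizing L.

With K = 27, MP_L = (1/2)·6·L^(-1/2)·27^(1/3) = 9·L^(-1/2).
Profit maximization for a price taker requires P·MP_L = w: 2·9·L^(-1/2) = 3.6.
So L^(-1/2) = 0.2, which gives L = 25.

L* = 25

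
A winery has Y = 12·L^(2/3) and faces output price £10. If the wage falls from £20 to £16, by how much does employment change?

From P·MP_L = w with MP_L = 8·L^(-1/3), the labor demand is L(w) = (80/w)^(3).
At w = 20: L = 64. At w = 16: L = 125.
ΔL = 125 − 64 = 61.

ΔL = 61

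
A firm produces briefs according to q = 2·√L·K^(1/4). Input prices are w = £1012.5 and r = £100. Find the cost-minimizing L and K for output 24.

Cost minimization requires the marginal rate of technical substitution to equal the input-price ratio: MP_L/MP_K = w/r.
Here MP_L/MP_K = (1/2)·(K/L)/(1/4) = 2·(K/L). Setting this equal to 1012.5/100 = 10.125 gives K = 5.0625L.
Substituting into q = 24: 2·L^(1/2)·(5.0625L)^(1/4) = 24.
Solving, L = 16 and K = 81.

L* = 16, K* = 81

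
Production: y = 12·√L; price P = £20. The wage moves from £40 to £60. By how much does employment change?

ΔL = -5

From P·MP_L = w with MP_L = 6·L^(-1/2), the labor demand is L(w) = (120/w)^(2).
At w = 40: L = 9. At w = 60: L = 4.
ΔL = 4 − 9 = -5.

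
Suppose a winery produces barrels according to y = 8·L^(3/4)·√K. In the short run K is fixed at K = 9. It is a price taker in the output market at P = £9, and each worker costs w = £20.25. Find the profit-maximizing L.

L* = 4096

With K = 9, MP_L = (3/4)·8·L^(-1/4)·9^(1/2) = 18·L^(-1/4).
Profit maximization for a price taker requires P·MP_L = w: 9·18·L^(-1/4) = 20.25.
So L^(-1/4) = 0.125, which gives L = 4096.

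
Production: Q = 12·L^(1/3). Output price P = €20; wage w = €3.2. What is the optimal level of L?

L* = 125

MP_L = (1/3)·12·L^(-2/3) = 4·L^(-2/3).
Profit maximization for a price taker requires P·MP_L = w: 20·4·L^(-2/3) = 3.2.
So L^(-2/3) = 0.04, which gives L = 125.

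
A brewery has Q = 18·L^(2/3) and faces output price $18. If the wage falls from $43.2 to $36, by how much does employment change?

From P·MP_L = w with MP_L = 12·L^(-1/3), the labor demand is L(w) = (216/w)^(3).
At w = 43.2: L = 125. At w = 36: L = 216.
ΔL = 216 − 125 = 91.

ΔL = 91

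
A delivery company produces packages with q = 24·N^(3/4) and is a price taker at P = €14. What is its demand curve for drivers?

N(w) = (252/w)^(4)

MP_N = (3/4)·24·N^(-1/4) = 18·N^(-1/4).
Setting P·MP_N = w: 252·N^(-1/4) = w.
Solving for N: N^(-1/4) = w/252, so N = (252/w)^(4).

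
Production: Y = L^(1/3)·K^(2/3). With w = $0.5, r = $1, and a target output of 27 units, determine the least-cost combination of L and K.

Cost minimization requires the marginal rate of technical substitution to equal the input-price ratio: MP_L/MP_K = w/r.
Here MP_L/MP_K = (1/3)·(K/L)/(2/3) = 0.5·(K/L). Setting this equal to 0.5/1 = 0.5 gives K = L.
Substituting into Y = 27: L^(1/3)·(L)^(2/3) = 27.
Solving, L = 27 and K = 27.

L* = 27, K* = 27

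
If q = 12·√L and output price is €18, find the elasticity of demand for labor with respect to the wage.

ε = -2

MP_L = (1/2)·12·L^(-1/2), so P·MP_L = w gives 108·L^(-1/2) = w.
Solving, L(w) = (108/w)^(2). This is a constant-elasticity form: L ∝ w^(−2), so ε = −2.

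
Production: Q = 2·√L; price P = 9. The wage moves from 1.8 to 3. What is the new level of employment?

L* = 9

From P·MP_L = w with MP_L = L^(-1/2), the labor demand is L(w) = (9/w)^(2).
At w = 1.8: L = 25. At w = 3: L = 9.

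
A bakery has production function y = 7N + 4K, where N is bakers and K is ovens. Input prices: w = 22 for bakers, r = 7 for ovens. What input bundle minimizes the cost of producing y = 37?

The inputs are perfect substitutes, so the firm uses whichever has the lower cost per unit of output.
Cost per unit of output via N is w/7 = 22/7; via K it is r/4 = 1.75. K is cheaper.
Producing y = 37 with K alone: N = 0, K = 9.25.

N* = 0, K* = 9.25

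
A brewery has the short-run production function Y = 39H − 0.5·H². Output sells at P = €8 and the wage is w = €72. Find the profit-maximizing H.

H* = 30

The marginal product of H is MP_H = 39 − H.
A price-taking firm hires until the value of the marginal product equals the wage: P·MP_H = w, so 8·(39 − H) = 72.
Then 39 − H = 9, giving H = 30.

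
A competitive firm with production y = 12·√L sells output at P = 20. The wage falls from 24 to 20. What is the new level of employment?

From P·MP_L = w with MP_L = 6·L^(-1/2), the labor demand is L(w) = (120/w)^(2).
At w = 24: L = 25. At w = 20: L = 36.

L* = 36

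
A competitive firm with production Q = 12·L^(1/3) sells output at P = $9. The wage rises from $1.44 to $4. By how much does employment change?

ΔL = -98

From P·MP_L = w with MP_L = 4·L^(-2/3), the labor demand is L(w) = (36/w)^(3/2).
At w = 1.44: L = 125. At w = 4: L = 27.
ΔL = 27 − 125 = -98.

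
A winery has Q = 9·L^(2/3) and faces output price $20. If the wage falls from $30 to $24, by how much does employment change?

From P·MP_L = w with MP_L = 6·L^(-1/3), the labor demand is L(w) = (120/w)^(3).
At w = 30: L = 64. At w = 24: L = 125.
ΔL = 125 − 64 = 61.

ΔL = 61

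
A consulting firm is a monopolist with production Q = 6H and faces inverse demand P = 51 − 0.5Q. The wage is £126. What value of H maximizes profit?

Marginal revenue from the inverse demand is MR = 51 − Q.
The marginal product is MP_H = 6.
A monopolist hires until marginal revenue product equals the wage: MR·MP_H = w.
(51 − 6H)·6 = 126, so H = 5.

H* = 5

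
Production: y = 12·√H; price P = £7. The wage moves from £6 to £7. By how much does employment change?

ΔH = -13

From P·MP_H = w with MP_H = 6·H^(-1/2), the labor demand is H(w) = (42/w)^(2).
At w = 6: H = 49. At w = 7: H = 36.
ΔH = 36 − 49 = -13.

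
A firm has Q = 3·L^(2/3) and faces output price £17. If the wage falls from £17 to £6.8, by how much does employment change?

From P·MP_L = w with MP_L = 2·L^(-1/3), the labor demand is L(w) = (34/w)^(3).
At w = 17: L = 8. At w = 6.8: L = 125.
ΔL = 125 − 8 = 117.

ΔL = 117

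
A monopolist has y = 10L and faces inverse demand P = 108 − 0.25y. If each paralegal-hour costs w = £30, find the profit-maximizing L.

Marginal revenue from the inverse demand is MR = 108 − 0.5y.
The marginal product is MP_L = 10.
A monopolist hires until marginal revenue product equals the wage: MR·MP_L = w.
(108 − 5L)·10 = 30, so L = 21.

L* = 21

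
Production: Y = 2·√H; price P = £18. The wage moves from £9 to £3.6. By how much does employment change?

From P·MP_H = w with MP_H = H^(-1/2), the labor demand is H(w) = (18/w)^(2).
At w = 9: H = 4. At w = 3.6: H = 25.
ΔH = 25 − 4 = 21.

ΔH = 21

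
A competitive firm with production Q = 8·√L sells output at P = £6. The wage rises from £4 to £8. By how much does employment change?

ΔL = -27

From P·MP_L = w with MP_L = 4·L^(-1/2), the labor demand is L(w) = (24/w)^(2).
At w = 4: L = 36. At w = 8: L = 9.
ΔL = 9 − 36 = -27.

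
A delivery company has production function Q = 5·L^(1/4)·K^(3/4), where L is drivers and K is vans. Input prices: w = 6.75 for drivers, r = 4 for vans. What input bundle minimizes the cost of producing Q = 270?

L* = 16, K* = 81

Cost minimization requires the marginal rate of technical substitution to equal the input-price ratio: MP_L/MP_K = w/r.
Here MP_L/MP_K = (1/4)·(K/L)/(3/4) = (1/3)·(K/L). Setting this equal to 6.75/4 = 1.6875 gives K = 5.0625L.
Substituting into Q = 270: 5·L^(1/4)·(5.0625L)^(3/4) = 270.
Solving, L = 16 and K = 81.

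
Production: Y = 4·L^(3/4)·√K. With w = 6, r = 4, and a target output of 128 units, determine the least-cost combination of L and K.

Cost minimization requires the marginal rate of technical substitution to equal the input-price ratio: MP_L/MP_K = w/r.
Here MP_L/MP_K = (3/4)·(K/L)/(1/2) = 1.5·(K/L). Setting this equal to 6/4 = 1.5 gives K = L.
Substituting into Y = 128: 4·L^(3/4)·(L)^(1/2) = 128.
Solving, L = 16 and K = 16.

L* = 16, K* = 16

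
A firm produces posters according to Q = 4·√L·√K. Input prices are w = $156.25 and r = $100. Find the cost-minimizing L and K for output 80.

L* = 16, K* = 25

Cost minimization requires the marginal rate of technical substitution to equal the input-price ratio: MP_L/MP_K = w/r.
Here MP_L/MP_K = (1/2)·(K/L)/(1/2) = (K/L). Setting this equal to 156.25/100 = 1.5625 gives K = 1.5625L.
Substituting into Q = 80: 4·L^(1/2)·(1.5625L)^(1/2) = 80.
Solving, L = 16 and K = 25.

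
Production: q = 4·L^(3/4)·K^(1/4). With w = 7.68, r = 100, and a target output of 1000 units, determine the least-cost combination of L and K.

Cost minimization requires the marginal rate of technical substitution to equal the input-price ratio: MP_L/MP_K = w/r.
Here MP_L/MP_K = (3/4)·(K/L)/(1/4) = 3·(K/L). Setting this equal to 7.68/100 = 0.0768 gives K = 0.0256L.
Substituting into q = 1000: 4·L^(3/4)·(0.0256L)^(1/4) = 1000.
Solving, L = 625 and K = 16.

L* = 625, K* = 16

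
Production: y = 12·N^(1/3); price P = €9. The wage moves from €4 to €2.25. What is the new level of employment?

From P·MP_N = w with MP_N = 4·N^(-2/3), the labor demand is N(w) = (36/w)^(3/2).
At w = 4: N = 27. At w = 2.25: N = 64.

N* = 64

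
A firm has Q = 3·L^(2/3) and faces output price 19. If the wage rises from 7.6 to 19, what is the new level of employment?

From P·MP_L = w with MP_L = 2·L^(-1/3), the labor demand is L(w) = (38/w)^(3).
At w = 7.6: L = 125. At w = 19: L = 8.

L* = 8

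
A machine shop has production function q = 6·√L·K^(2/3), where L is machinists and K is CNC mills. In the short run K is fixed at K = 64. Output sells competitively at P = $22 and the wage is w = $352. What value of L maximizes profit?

L* = 9

With K = 64, MP_L = (1/2)·6·L^(-1/2)·64^(2/3) = 48·L^(-1/2).
Profit maximization for a price taker requires P·MP_L = w: 22·48·L^(-1/2) = 352.
So L^(-1/2) = 1/3, which gives L = 9.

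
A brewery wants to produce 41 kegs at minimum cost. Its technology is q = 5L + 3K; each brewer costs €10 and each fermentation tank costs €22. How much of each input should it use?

L* = 8.2, K* = 0

The inputs are perfect substitutes, so the firm uses whichever has the lower cost per unit of output.
Cost per unit of output via L is w/5 = 2; via K it is r/3 = 22/3. L is cheaper.
Producing q = 41 with L alone: L = 8.2, K = 0.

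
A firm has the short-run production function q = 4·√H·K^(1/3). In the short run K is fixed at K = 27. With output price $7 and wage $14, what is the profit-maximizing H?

H* = 9

With K = 27, MP_H = (1/2)·4·H^(-1/2)·27^(1/3) = 6·H^(-1/2).
Profit maximization for a price taker requires P·MP_H = w: 7·6·H^(-1/2) = 14.
So H^(-1/2) = 1/3, which gives H = 9.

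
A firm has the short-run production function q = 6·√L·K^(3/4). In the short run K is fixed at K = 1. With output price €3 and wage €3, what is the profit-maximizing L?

L* = 9

With K = 1, MP_L = (1/2)·6·L^(-1/2)·1^(3/4) = 3·L^(-1/2).
Profit maximization for a price taker requires P·MP_L = w: 3·3·L^(-1/2) = 3.
So L^(-1/2) = 1/3, which gives L = 9.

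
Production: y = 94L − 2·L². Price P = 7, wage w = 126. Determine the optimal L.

L* = 19

The marginal product of L is MP_L = 94 − 4L.
A price-taking firm hires until the value of the marginal product equals the wage: P·MP_L = w, so 7·(94 − 4L) = 126.
Then 94 − 4L = 18, giving L = 19.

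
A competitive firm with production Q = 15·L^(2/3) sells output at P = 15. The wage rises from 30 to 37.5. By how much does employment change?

From P·MP_L = w with MP_L = 10·L^(-1/3), the labor demand is L(w) = (150/w)^(3).
At w = 30: L = 125. At w = 37.5: L = 64.
ΔL = 64 − 125 = -61.

ΔL = -61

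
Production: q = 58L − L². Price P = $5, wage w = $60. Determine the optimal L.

L* = 23

The marginal product of L is MP_L = 58 − 2L.
A price-taking firm hires until the value of the marginal product equals the wage: P·MP_L = w, so 5·(58 − 2L) = 60.
Then 58 − 2L = 12, giving L = 23.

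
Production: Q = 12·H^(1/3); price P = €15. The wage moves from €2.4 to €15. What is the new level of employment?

H* = 8

From P·MP_H = w with MP_H = 4·H^(-2/3), the labor demand is H(w) = (60/w)^(3/2).
At w = 2.4: H = 125. At w = 15: H = 8.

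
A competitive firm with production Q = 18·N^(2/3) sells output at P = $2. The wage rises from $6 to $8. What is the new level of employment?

N* = 27

From P·MP_N = w with MP_N = 12·N^(-1/3), the labor demand is N(w) = (24/w)^(3).
At w = 6: N = 64. At w = 8: N = 27.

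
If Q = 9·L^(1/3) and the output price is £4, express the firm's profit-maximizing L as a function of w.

MP_L = (1/3)·9·L^(-2/3) = 3·L^(-2/3).
Setting P·MP_L = w: 12·L^(-2/3) = w.
Solving for L: L^(-2/3) = w/12, so L = (12/w)^(3/2).

L(w) = (12/w)^(3/2)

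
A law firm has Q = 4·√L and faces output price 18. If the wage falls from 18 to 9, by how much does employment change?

From P·MP_L = w with MP_L = 2·L^(-1/2), the labor demand is L(w) = (36/w)^(2).
At w = 18: L = 4. At w = 9: L = 16.
ΔL = 16 − 4 = 12.

ΔL = 12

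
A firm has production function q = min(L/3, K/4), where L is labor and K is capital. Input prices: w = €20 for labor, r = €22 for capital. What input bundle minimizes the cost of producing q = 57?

With a fixed-proportions technology, the cost-minimizing bundle uses no slack in either input: L/3 = K/4 = q.
So L = 3·57 = 171 and K = 4·57 = 228.

L* = 171, K* = 228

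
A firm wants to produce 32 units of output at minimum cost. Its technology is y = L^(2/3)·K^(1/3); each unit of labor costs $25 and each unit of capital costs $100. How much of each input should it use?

Cost minimization requires the marginal rate of technical substitution to equal the input-price ratio: MP_L/MP_K = w/r.
Here MP_L/MP_K = (2/3)·(K/L)/(1/3) = 2·(K/L). Setting this equal to 25/100 = 0.25 gives K = 0.125L.
Substituting into y = 32: L^(2/3)·(0.125L)^(1/3) = 32.
Solving, L = 64 and K = 8.

L* = 64, K* = 8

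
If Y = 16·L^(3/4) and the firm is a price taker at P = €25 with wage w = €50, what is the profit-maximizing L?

L* = 1296

MP_L = (3/4)·16·L^(-1/4) = 12·L^(-1/4).
Profit maximization for a price taker requires P·MP_L = w: 25·12·L^(-1/4) = 50.
So L^(-1/4) = 1/6, which gives L = 1296.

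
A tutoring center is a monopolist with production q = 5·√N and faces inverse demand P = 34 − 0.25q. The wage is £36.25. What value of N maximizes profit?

N* = 4

Marginal revenue from the inverse demand is MR = 34 − 0.5q.
The marginal product is MP_N = 2.5·N^(-1/2).
A monopolist hires until marginal revenue product equals the wage: MR·MP_N = w.
At N, q = 5·√N. Substituting and solving: (34 − 2.5·√N)·2.5·N^(-1/2) = 36.25 gives N = 4.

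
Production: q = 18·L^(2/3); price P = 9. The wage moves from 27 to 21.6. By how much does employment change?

From P·MP_L = w with MP_L = 12·L^(-1/3), the labor demand is L(w) = (108/w)^(3).
At w = 27: L = 64. At w = 21.6: L = 125.
ΔL = 125 − 64 = 61.

ΔL = 61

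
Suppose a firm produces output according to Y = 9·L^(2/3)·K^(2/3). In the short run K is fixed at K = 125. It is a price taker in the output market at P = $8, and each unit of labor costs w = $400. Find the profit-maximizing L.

L* = 27

With K = 125, MP_L = (2/3)·9·L^(-1/3)·125^(2/3) = 150·L^(-1/3).
Profit maximization for a price taker requires P·MP_L = w: 8·150·L^(-1/3) = 400.
So L^(-1/3) = 1/3, which gives L = 27.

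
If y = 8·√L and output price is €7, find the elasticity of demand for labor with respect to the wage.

MP_L = (1/2)·8·L^(-1/2), so P·MP_L = w gives 28·L^(-1/2) = w.
Solving, L(w) = (28/w)^(2). This is a constant-elasticity form: L ∝ w^(−2), so ε = −2.

ε = -2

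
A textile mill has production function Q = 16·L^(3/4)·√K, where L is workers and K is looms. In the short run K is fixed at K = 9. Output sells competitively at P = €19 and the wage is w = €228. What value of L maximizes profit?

With K = 9, MP_L = (3/4)·16·L^(-1/4)·9^(1/2) = 36·L^(-1/4).
Profit maximization for a price taker requires P·MP_L = w: 19·36·L^(-1/4) = 228.
So L^(-1/4) = 1/3, which gives L = 81.

L* = 81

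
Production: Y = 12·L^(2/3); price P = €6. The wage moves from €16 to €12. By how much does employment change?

From P·MP_L = w with MP_L = 8·L^(-1/3), the labor demand is L(w) = (48/w)^(3).
At w = 16: L = 27. At w = 12: L = 64.
ΔL = 64 − 27 = 37.

ΔL = 37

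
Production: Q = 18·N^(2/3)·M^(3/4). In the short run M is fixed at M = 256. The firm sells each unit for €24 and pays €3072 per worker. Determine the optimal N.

N* = 216

With M = 256, MP_N = (2/3)·18·N^(-1/3)·256^(3/4) = 768·N^(-1/3).
Profit maximization for a price taker requires P·MP_N = w: 24·768·N^(-1/3) = 3072.
So N^(-1/3) = 1/6, which gives N = 216.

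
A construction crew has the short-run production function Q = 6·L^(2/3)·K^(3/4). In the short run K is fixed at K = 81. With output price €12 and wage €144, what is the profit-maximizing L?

L* = 729

With K = 81, MP_L = (2/3)·6·L^(-1/3)·81^(3/4) = 108·L^(-1/3).
Profit maximization for a price taker requires P·MP_L = w: 12·108·L^(-1/3) = 144.
So L^(-1/3) = 1/9, which gives L = 729.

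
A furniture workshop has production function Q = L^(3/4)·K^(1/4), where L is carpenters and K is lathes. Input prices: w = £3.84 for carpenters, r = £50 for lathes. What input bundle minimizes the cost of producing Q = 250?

L* = 625, K* = 16

Cost minimization requires the marginal rate of technical substitution to equal the input-price ratio: MP_L/MP_K = w/r.
Here MP_L/MP_K = (3/4)·(K/L)/(1/4) = 3·(K/L). Setting this equal to 3.84/50 = 0.0768 gives K = 0.0256L.
Substituting into Q = 250: L^(3/4)·(0.0256L)^(1/4) = 250.
Solving, L = 625 and K = 16.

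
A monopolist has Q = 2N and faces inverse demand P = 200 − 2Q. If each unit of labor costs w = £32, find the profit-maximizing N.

N* = 23

Marginal revenue from the inverse demand is MR = 200 − 4Q.
The marginal product is MP_N = 2.
A monopolist hires until marginal revenue product equals the wage: MR·MP_N = w.
(200 − 8N)·2 = 32, so N = 23.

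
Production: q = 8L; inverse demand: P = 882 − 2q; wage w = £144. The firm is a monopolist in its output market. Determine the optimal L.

Marginal revenue from the inverse demand is MR = 882 − 4q.
The marginal product is MP_L = 8.
A monopolist hires until marginal revenue product equals the wage: MR·MP_L = w.
(882 − 32L)·8 = 144, so L = 27.

L* = 27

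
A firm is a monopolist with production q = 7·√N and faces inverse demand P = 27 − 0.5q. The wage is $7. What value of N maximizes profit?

N* = 9

Marginal revenue from the inverse demand is MR = 27 − q.
The marginal product is MP_N = 3.5·N^(-1/2).
A monopolist hires until marginal revenue product equals the wage: MR·MP_N = w.
At N, q = 7·√N. Substituting and solving: (27 − 7·√N)·3.5·N^(-1/2) = 7 gives N = 9.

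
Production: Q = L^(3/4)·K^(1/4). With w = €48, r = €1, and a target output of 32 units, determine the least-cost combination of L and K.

L* = 16, K* = 256

Cost minimization requires the marginal rate of technical substitution to equal the input-price ratio: MP_L/MP_K = w/r.
Here MP_L/MP_K = (3/4)·(K/L)/(1/4) = 3·(K/L). Setting this equal to 48/1 = 48 gives K = 16L.
Substituting into Q = 32: L^(3/4)·(16L)^(1/4) = 32.
Solving, L = 16 and K = 256.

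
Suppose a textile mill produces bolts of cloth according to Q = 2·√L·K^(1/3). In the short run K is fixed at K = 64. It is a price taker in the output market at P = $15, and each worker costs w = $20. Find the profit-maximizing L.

L* = 9

With K = 64, MP_L = (1/2)·2·L^(-1/2)·64^(1/3) = 4·L^(-1/2).
Profit maximization for a price taker requires P·MP_L = w: 15·4·L^(-1/2) = 20.
So L^(-1/2) = 1/3, which gives L = 9.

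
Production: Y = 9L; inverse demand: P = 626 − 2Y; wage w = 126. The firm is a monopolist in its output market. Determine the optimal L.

L* = 17

Marginal revenue from the inverse demand is MR = 626 − 4Y.
The marginal product is MP_L = 9.
A monopolist hires until marginal revenue product equals the wage: MR·MP_L = w.
(626 − 36L)·9 = 126, so L = 17.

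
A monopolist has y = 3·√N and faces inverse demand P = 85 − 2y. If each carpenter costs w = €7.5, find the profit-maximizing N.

N* = 25

Marginal revenue from the inverse demand is MR = 85 − 4y.
The marginal product is MP_N = 1.5·N^(-1/2).
A monopolist hires until marginal revenue product equals the wage: MR·MP_N = w.
At N, y = 3·√N. Substituting and solving: (85 − 12·√N)·1.5·N^(-1/2) = 7.5 gives N = 25.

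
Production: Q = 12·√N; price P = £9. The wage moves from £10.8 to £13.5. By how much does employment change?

ΔN = -9

From P·MP_N = w with MP_N = 6·N^(-1/2), the labor demand is N(w) = (54/w)^(2).
At w = 10.8: N = 25. At w = 13.5: N = 16.
ΔN = 16 − 25 = -9.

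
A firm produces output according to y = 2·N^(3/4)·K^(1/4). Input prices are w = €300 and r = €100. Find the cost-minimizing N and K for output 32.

N* = 16, K* = 16

Cost minimization requires the marginal rate of technical substitution to equal the input-price ratio: MP_N/MP_K = w/r.
Here MP_N/MP_K = (3/4)·(K/N)/(1/4) = 3·(K/N). Setting this equal to 300/100 = 3 gives K = N.
Substituting into y = 32: 2·N^(3/4)·(N)^(1/4) = 32.
Solving, N = 16 and K = 16.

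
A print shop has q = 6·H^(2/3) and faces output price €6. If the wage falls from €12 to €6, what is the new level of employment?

H* = 64

From P·MP_H = w with MP_H = 4·H^(-1/3), the labor demand is H(w) = (24/w)^(3).
At w = 12: H = 8. At w = 6: H = 64.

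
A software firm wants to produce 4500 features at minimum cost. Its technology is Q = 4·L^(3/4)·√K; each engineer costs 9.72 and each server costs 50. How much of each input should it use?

Cost minimization requires the marginal rate of technical substitution to equal the input-price ratio: MP_L/MP_K = w/r.
Here MP_L/MP_K = (3/4)·(K/L)/(1/2) = 1.5·(K/L). Setting this equal to 9.72/50 = 0.1944 gives K = 0.1296L.
Substituting into Q = 4500: 4·L^(3/4)·(0.1296L)^(1/2) = 4500.
Solving, L = 625 and K = 81.

L* = 625, K* = 81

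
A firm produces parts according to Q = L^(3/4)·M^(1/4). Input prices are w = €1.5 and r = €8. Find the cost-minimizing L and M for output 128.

L* = 256, M* = 16

Cost minimization requires the marginal rate of technical substitution to equal the input-price ratio: MP_L/MP_M = w/r.
Here MP_L/MP_M = (3/4)·(M/L)/(1/4) = 3·(M/L). Setting this equal to 1.5/8 = 0.1875 gives M = 0.0625L.
Substituting into Q = 128: L^(3/4)·(0.0625L)^(1/4) = 128.
Solving, L = 256 and M = 16.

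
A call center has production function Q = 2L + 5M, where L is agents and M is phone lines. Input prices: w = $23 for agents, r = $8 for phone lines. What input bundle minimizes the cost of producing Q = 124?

L* = 0, M* = 24.8

The inputs are perfect substitutes, so the firm uses whichever has the lower cost per unit of output.
Cost per unit of output via L is w/2 = 11.5; via M it is r/5 = 1.6. M is cheaper.
Producing Q = 124 with M alone: L = 0, M = 24.8.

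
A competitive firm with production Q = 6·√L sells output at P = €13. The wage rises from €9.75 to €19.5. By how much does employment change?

ΔL = -12

From P·MP_L = w with MP_L = 3·L^(-1/2), the labor demand is L(w) = (39/w)^(2).
At w = 9.75: L = 16. At w = 19.5: L = 4.
ΔL = 4 − 16 = -12.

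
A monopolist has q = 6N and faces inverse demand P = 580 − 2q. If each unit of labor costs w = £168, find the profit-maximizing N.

Marginal revenue from the inverse demand is MR = 580 − 4q.
The marginal product is MP_N = 6.
A monopolist hires until marginal revenue product equals the wage: MR·MP_N = w.
(580 − 24N)·6 = 168, so N = 23.

N* = 23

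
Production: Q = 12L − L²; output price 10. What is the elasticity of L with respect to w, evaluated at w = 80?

ε = -2

From P·MP_L = w with MP_L = 12 − 2L, labor demand is L(w) = (12 − w/10)/2.
dL/dw = −1/(20) = -0.05.
At w = 80, L = 2, so ε = (dL/dw)·(w/L) = (-0.05)·(80/2) = -2.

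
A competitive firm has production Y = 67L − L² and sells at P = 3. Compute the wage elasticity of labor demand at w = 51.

ε = -0.34

From P·MP_L = w with MP_L = 67 − 2L, labor demand is L(w) = (67 − w/3)/2.
dL/dw = −1/(6) = -1/6.
At w = 51, L = 25, so ε = (dL/dw)·(w/L) = (-1/6)·(51/25) = -0.34.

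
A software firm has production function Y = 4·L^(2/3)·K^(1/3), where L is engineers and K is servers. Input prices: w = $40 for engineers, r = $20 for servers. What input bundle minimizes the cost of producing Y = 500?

L* = 125, K* = 125

Cost minimization requires the marginal rate of technical substitution to equal the input-price ratio: MP_L/MP_K = w/r.
Here MP_L/MP_K = (2/3)·(K/L)/(1/3) = 2·(K/L). Setting this equal to 40/20 = 2 gives K = L.
Substituting into Y = 500: 4·L^(2/3)·(L)^(1/3) = 500.
Solving, L = 125 and K = 125.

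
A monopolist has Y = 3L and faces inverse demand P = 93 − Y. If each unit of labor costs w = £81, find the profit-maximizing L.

Marginal revenue from the inverse demand is MR = 93 − 2Y.
The marginal product is MP_L = 3.
A monopolist hires until marginal revenue product equals the wage: MR·MP_L = w.
(93 − 6L)·3 = 81, so L = 11.

L* = 11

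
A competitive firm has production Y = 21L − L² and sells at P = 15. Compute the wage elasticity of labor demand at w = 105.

From P·MP_L = w with MP_L = 21 − 2L, labor demand is L(w) = (21 − w/15)/2.
dL/dw = −1/(30) = -1/30.
At w = 105, L = 7, so ε = (dL/dw)·(w/L) = (-1/30)·(105/7) = -0.5.

ε = -0.5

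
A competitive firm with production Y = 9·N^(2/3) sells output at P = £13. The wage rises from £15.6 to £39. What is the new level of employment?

N* = 8

From P·MP_N = w with MP_N = 6·N^(-1/3), the labor demand is N(w) = (78/w)^(3).
At w = 15.6: N = 125. At w = 39: N = 8.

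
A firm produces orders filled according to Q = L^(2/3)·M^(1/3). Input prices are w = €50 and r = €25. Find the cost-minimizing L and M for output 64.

L* = 64, M* = 64

Cost minimization requires the marginal rate of technical substitution to equal the input-price ratio: MP_L/MP_M = w/r.
Here MP_L/MP_M = (2/3)·(M/L)/(1/3) = 2·(M/L). Setting this equal to 50/25 = 2 gives M = L.
Substituting into Q = 64: L^(2/3)·(L)^(1/3) = 64.
Solving, L = 64 and M = 64.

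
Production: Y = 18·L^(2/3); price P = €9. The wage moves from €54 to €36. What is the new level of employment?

From P·MP_L = w with MP_L = 12·L^(-1/3), the labor demand is L(w) = (108/w)^(3).
At w = 54: L = 8. At w = 36: L = 27.

L* = 27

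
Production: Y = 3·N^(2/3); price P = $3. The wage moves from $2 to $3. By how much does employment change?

From P·MP_N = w with MP_N = 2·N^(-1/3), the labor demand is N(w) = (6/w)^(3).
At w = 2: N = 27. At w = 3: N = 8.
ΔN = 8 − 27 = -19.

ΔN = -19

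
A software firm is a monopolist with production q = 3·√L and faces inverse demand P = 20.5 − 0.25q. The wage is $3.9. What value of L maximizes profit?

L* = 25

Marginal revenue from the inverse demand is MR = 20.5 − 0.5q.
The marginal product is MP_L = 1.5·L^(-1/2).
A monopolist hires until marginal revenue product equals the wage: MR·MP_L = w.
At L, q = 3·√L. Substituting and solving: (20.5 − 1.5·√L)·1.5·L^(-1/2) = 3.9 gives L = 25.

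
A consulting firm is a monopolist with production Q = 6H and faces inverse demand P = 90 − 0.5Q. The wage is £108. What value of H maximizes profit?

Marginal revenue from the inverse demand is MR = 90 − Q.
The marginal product is MP_H = 6.
A monopolist hires until marginal revenue product equals the wage: MR·MP_H = w.
(90 − 6H)·6 = 108, so H = 12.

H* = 12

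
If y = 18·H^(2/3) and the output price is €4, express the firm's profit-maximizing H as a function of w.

H(w) = 110592/w³

MP_H = (2/3)·18·H^(-1/3) = 12·H^(-1/3).
Setting P·MP_H = w: 48·H^(-1/3) = w.
Solving for H: H^(-1/3) = w/48, so H = (48/w)^(3).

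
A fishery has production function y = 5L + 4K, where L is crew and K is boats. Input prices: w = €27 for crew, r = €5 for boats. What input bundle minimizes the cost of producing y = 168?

The inputs are perfect substitutes, so the firm uses whichever has the lower cost per unit of output.
Cost per unit of output via L is w/5 = 5.4; via K it is r/4 = 1.25. K is cheaper.
Producing y = 168 with K alone: L = 0, K = 42.

L* = 0, K* = 42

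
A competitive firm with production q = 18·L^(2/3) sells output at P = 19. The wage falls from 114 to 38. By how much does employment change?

From P·MP_L = w with MP_L = 12·L^(-1/3), the labor demand is L(w) = (228/w)^(3).
At w = 114: L = 8. At w = 38: L = 216.
ΔL = 216 − 8 = 208.

ΔL = 208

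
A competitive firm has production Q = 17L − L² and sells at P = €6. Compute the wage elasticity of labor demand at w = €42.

ε = -0.7

From P·MP_L = w with MP_L = 17 − 2L, labor demand is L(w) = (17 − w/6)/2.
dL/dw = −1/(12) = -1/12.
At w = 42, L = 5, so ε = (dL/dw)·(w/L) = (-1/12)·(42/5) = -0.7.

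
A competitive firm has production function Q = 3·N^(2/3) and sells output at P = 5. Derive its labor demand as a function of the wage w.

N(w) = 1000/w³

MP_N = (2/3)·3·N^(-1/3) = 2·N^(-1/3).
Setting P·MP_N = w: 10·N^(-1/3) = w.
Solving for N: N^(-1/3) = w/10, so N = (10/w)^(3).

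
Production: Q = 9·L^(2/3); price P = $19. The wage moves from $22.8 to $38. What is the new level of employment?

L* = 27

From P·MP_L = w with MP_L = 6·L^(-1/3), the labor demand is L(w) = (114/w)^(3).
At w = 22.8: L = 125. At w = 38: L = 27.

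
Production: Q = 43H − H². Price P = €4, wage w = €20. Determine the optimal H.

The marginal product of H is MP_H = 43 − 2H.
A price-taking firm hires until the value of the marginal product equals the wage: P·MP_H = w, so 4·(43 − 2H) = 20.
Then 43 − 2H = 5, giving H = 19.

H* = 19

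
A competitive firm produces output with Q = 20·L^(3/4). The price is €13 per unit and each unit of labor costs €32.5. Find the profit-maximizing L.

L* = 1296

MP_L = (3/4)·20·L^(-1/4) = 15·L^(-1/4).
Profit maximization for a price taker requires P·MP_L = w: 13·15·L^(-1/4) = 32.5.
So L^(-1/4) = 1/6, which gives L = 1296.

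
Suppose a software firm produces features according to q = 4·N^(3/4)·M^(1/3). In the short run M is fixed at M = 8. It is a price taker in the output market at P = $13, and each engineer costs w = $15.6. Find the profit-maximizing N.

With M = 8, MP_N = (3/4)·4·N^(-1/4)·8^(1/3) = 6·N^(-1/4).
Profit maximization for a price taker requires P·MP_N = w: 13·6·N^(-1/4) = 15.6.
So N^(-1/4) = 0.2, which gives N = 625.

N* = 625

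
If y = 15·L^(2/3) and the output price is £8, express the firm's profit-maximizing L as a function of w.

MP_L = (2/3)·15·L^(-1/3) = 10·L^(-1/3).
Setting P·MP_L = w: 80·L^(-1/3) = w.
Solving for L: L^(-1/3) = w/80, so L = (80/w)^(3).

L(w) = 512000/w³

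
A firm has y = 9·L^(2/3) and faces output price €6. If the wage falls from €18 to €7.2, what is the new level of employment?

From P·MP_L = w with MP_L = 6·L^(-1/3), the labor demand is L(w) = (36/w)^(3).
At w = 18: L = 8. At w = 7.2: L = 125.

L* = 125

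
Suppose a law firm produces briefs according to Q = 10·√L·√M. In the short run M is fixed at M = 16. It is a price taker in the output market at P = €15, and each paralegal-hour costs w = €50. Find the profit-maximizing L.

With M = 16, MP_L = (1/2)·10·L^(-1/2)·16^(1/2) = 20·L^(-1/2).
Profit maximization for a price taker requires P·MP_L = w: 15·20·L^(-1/2) = 50.
So L^(-1/2) = 1/6, which gives L = 36.

L* = 36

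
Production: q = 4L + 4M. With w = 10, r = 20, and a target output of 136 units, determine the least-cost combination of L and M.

L* = 34, M* = 0

The inputs are perfect substitutes, so the firm uses whichever has the lower cost per unit of output.
Cost per unit of output via L is w/4 = 2.5; via M it is r/4 = 5. L is cheaper.
Producing q = 136 with L alone: L = 34, M = 0.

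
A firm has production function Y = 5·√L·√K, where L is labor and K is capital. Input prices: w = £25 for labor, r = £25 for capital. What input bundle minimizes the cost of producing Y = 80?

Cost minimization requires the marginal rate of technical substitution to equal the input-price ratio: MP_L/MP_K = w/r.
Here MP_L/MP_K = (1/2)·(K/L)/(1/2) = (K/L). Setting this equal to 25/25 = 1 gives K = L.
Substituting into Y = 80: 5·L^(1/2)·(L)^(1/2) = 80.
Solving, L = 16 and K = 16.

L* = 16, K* = 16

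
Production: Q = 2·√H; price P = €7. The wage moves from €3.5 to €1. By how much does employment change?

ΔH = 45

From P·MP_H = w with MP_H = H^(-1/2), the labor demand is H(w) = (7/w)^(2).
At w = 3.5: H = 4. At w = 1: H = 49.
ΔH = 49 − 4 = 45.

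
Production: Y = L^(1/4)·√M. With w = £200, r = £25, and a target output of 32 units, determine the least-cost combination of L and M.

L* = 16, M* = 256

Cost minimization requires the marginal rate of technical substitution to equal the input-price ratio: MP_L/MP_M = w/r.
Here MP_L/MP_M = (1/4)·(M/L)/(1/2) = 0.5·(M/L). Setting this equal to 200/25 = 8 gives M = 16L.
Substituting into Y = 32: L^(1/4)·(16L)^(1/2) = 32.
Solving, L = 16 and M = 256.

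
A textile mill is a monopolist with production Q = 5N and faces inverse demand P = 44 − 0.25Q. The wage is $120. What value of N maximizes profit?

Marginal revenue from the inverse demand is MR = 44 − 0.5Q.
The marginal product is MP_N = 5.
A monopolist hires until marginal revenue product equals the wage: MR·MP_N = w.
(44 − 2.5N)·5 = 120, so N = 8.

N* = 8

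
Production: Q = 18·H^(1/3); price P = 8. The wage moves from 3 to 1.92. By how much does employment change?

ΔH = 61

From P·MP_H = w with MP_H = 6·H^(-2/3), the labor demand is H(w) = (48/w)^(3/2).
At w = 3: H = 64. At w = 1.92: H = 125.
ΔH = 125 − 64 = 61.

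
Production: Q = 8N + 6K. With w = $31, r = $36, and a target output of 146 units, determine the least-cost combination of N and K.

The inputs are perfect substitutes, so the firm uses whichever has the lower cost per unit of output.
Cost per unit of output via N is w/8 = 3.875; via K it is r/6 = 6. N is cheaper.
Producing Q = 146 with N alone: N = 18.25, K = 0.

N* = 18.25, K* = 0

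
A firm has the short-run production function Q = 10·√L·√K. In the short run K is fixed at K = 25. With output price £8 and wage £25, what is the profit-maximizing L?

L* = 64

With K = 25, MP_L = (1/2)·10·L^(-1/2)·25^(1/2) = 25·L^(-1/2).
Profit maximization for a price taker requires P·MP_L = w: 8·25·L^(-1/2) = 25.
So L^(-1/2) = 0.125, which gives L = 64.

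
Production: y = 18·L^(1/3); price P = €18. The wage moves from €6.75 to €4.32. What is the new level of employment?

From P·MP_L = w with MP_L = 6·L^(-2/3), the labor demand is L(w) = (108/w)^(3/2).
At w = 6.75: L = 64. At w = 4.32: L = 125.

L* = 125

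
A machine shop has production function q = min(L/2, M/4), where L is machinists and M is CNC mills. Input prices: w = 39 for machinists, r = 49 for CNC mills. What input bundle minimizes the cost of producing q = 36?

With a fixed-proportions technology, the cost-minimizing bundle uses no slack in either input: L/2 = M/4 = q.
So L = 2·36 = 72 and M = 4·36 = 144.

L* = 72, M* = 144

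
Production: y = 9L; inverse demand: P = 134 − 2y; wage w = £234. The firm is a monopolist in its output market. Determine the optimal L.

L* = 3

Marginal revenue from the inverse demand is MR = 134 − 4y.
The marginal product is MP_L = 9.
A monopolist hires until marginal revenue product equals the wage: MR·MP_L = w.
(134 − 36L)·9 = 234, so L = 3.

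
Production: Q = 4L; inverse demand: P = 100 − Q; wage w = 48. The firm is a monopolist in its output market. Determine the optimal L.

Marginal revenue from the inverse demand is MR = 100 − 2Q.
The marginal product is MP_L = 4.
A monopolist hires until marginal revenue product equals the wage: MR·MP_L = w.
(100 − 8L)·4 = 48, so L = 11.

L* = 11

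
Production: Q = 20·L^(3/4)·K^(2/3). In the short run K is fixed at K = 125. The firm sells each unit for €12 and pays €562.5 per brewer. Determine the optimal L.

L* = 4096

With K = 125, MP_L = (3/4)·20·L^(-1/4)·125^(2/3) = 375·L^(-1/4).
Profit maximization for a price taker requires P·MP_L = w: 12·375·L^(-1/4) = 562.5.
So L^(-1/4) = 0.125, which gives L = 4096.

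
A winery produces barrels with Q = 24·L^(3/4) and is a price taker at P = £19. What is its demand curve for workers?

L(w) = (342/w)^(4)

MP_L = (3/4)·24·L^(-1/4) = 18·L^(-1/4).
Setting P·MP_L = w: 342·L^(-1/4) = w.
Solving for L: L^(-1/4) = w/342, so L = (342/w)^(4).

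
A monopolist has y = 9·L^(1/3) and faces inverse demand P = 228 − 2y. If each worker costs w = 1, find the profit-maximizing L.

L* = 216

Marginal revenue from the inverse demand is MR = 228 − 4y.
The marginal product is MP_L = 3·L^(-2/3).
A monopolist hires until marginal revenue product equals the wage: MR·MP_L = w.
At L, y = 9·L^(1/3). Substituting and solving: (228 − 36·L^(1/3))·3·L^(-2/3) = 1 gives L = 216.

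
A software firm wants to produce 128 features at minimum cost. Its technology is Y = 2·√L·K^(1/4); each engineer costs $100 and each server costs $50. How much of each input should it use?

Cost minimization requires the marginal rate of technical substitution to equal the input-price ratio: MP_L/MP_K = w/r.
Here MP_L/MP_K = (1/2)·(K/L)/(1/4) = 2·(K/L). Setting this equal to 100/50 = 2 gives K = L.
Substituting into Y = 128: 2·L^(1/2)·(L)^(1/4) = 128.
Solving, L = 256 and K = 256.

L* = 256, K* = 256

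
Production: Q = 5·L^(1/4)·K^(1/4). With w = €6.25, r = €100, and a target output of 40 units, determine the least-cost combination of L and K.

L* = 256, K* = 16

Cost minimization requires the marginal rate of technical substitution to equal the input-price ratio: MP_L/MP_K = w/r.
Here MP_L/MP_K = (1/4)·(K/L)/(1/4) = (K/L). Setting this equal to 6.25/100 = 0.0625 gives K = 0.0625L.
Substituting into Q = 40: 5·L^(1/4)·(0.0625L)^(1/4) = 40.
Solving, L = 256 and K = 16.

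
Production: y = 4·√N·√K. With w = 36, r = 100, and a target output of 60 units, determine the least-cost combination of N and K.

N* = 25, K* = 9

Cost minimization requires the marginal rate of technical substitution to equal the input-price ratio: MP_N/MP_K = w/r.
Here MP_N/MP_K = (1/2)·(K/N)/(1/2) = (K/N). Setting this equal to 36/100 = 0.36 gives K = 0.36N.
Substituting into y = 60: 4·N^(1/2)·(0.36N)^(1/2) = 60.
Solving, N = 25 and K = 9.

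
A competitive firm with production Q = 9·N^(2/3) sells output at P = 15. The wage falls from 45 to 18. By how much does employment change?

From P·MP_N = w with MP_N = 6·N^(-1/3), the labor demand is N(w) = (90/w)^(3).
At w = 45: N = 8. At w = 18: N = 125.
ΔN = 125 − 8 = 117.

ΔN = 117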